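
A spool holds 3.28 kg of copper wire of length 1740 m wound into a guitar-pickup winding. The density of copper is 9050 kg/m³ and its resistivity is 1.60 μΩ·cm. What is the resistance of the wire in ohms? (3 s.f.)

134 Ω

ρ = 1.60 μΩ·cm = 1.60×10^-8 Ω·m
A = m/(density·L) = 3.28/(9050×1740) = 2.0829e-07 m²
R = ρL/A = (1.60×10^-8)(1740)/(2.0829e-07) = 134 Ω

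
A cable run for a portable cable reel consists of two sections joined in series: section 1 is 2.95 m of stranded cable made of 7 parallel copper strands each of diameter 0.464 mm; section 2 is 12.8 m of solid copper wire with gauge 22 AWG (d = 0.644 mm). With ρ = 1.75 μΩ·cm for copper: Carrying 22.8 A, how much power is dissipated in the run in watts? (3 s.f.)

380 W

ρ = 1.75 μΩ·cm = 1.75×10^-8 Ω·m
Section 1: A_strand = π(2.3200e-04)² = 1.691e-07 m²; R₁ = ρL/(N·A_s) = (1.75×10^-8)(2.95)/(7×1.691e-07) = 0.04362 Ω
Section 2: A = π(0.644/2 mm)² = π(3.2200e-04 m)² = 3.257e-07 m²
R₂ = (1.75×10^-8)(12.8)/(3.257e-07) = 0.6877 Ω
R = R₁ + R₂ = 0.7313 Ω
P = I²R = (22.8)² × 0.7313 = 380 W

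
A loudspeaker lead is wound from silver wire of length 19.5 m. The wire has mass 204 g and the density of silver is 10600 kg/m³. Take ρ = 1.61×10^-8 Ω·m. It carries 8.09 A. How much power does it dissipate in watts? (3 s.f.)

20.8 W

A = m/(density·L) = 0.204/(10600×19.5) = 9.8694e-07 m²
R = ρL/A = (1.61×10^-8)(19.5)/(9.8694e-07) = 0.3181 Ω
P = I²R = (8.09)² × 0.3181 = 20.8 W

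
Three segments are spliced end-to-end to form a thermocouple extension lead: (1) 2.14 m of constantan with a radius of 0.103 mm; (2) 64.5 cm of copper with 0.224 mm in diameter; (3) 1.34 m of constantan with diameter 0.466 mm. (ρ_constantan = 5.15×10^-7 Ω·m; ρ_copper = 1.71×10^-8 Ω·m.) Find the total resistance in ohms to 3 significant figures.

Seg 1: A = πr² = π(1.0300e-04 m)² = 3.333e-08 m²
R_1 = (5.15×10^-7)(2.14)/(3.333e-08) = 33.07 Ω
Seg 2: A = π(d/2)² = π(1.1200e-04 m)² = 3.941e-08 m²
R_2 = (1.71×10^-8)(0.645)/(3.941e-08) = 0.2799 Ω
Seg 3: A = π(d/2)² = π(2.3300e-04 m)² = 1.706e-07 m²
R_3 = (5.15×10^-7)(1.34)/(1.706e-07) = 4.046 Ω
R_total = R_1 + R_2 + R_3 = 37.4 Ω

37.4 Ω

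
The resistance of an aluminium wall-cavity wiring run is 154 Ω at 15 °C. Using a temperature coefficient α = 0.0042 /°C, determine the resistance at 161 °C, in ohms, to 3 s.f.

ΔT = 161 − 15 = 146 °C
R = R₀(1 + αΔT) = 154 × (1 + 0.0042×146) = 154 × 1.613 = 248 Ω

248 Ω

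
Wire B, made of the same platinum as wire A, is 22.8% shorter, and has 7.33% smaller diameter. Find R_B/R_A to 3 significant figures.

R ∝ L/d², so R_B/R_A = (1 − 22.8/100) × (1 − 7.33/100)⁻²
= 0.772 × 1.165 = 0.899

0.899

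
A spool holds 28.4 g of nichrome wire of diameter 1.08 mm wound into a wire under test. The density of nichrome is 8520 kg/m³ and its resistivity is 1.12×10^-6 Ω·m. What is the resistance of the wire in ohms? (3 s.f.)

A = π(d/2)² = π(5.4000e-04 m)² = 9.1609e-07 m²
L = m/(density·A) = 0.0284/(8520×9.1609e-07) = 3.639 m
R = ρL/A = (1.12×10^-6)(3.639)/(9.1609e-07) = 4.45 Ω

4.45 Ω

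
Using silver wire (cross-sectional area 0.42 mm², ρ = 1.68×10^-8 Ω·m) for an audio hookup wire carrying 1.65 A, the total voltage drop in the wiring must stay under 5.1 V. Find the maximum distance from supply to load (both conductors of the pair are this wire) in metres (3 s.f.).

A = 0.42 mm² = 4.200e-07 m²
L_max = V_max·A/(2·ρI) = (5.1)(4.200e-07)/(2×1.68×10^-8×1.65) = 38.6 m

38.6 m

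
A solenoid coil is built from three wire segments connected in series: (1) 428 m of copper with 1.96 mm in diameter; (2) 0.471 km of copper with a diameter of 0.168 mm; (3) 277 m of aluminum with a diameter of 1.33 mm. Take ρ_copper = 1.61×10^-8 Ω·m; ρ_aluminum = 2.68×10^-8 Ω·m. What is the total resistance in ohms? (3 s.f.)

350 Ω

Seg 1: A = π(d/2)² = π(9.8000e-04 m)² = 3.017e-06 m²
R_1 = (1.61×10^-8)(428)/(3.017e-06) = 2.284 Ω
Seg 2: A = π(d/2)² = π(8.4000e-05 m)² = 2.217e-08 m²
R_2 = (1.61×10^-8)(471)/(2.217e-08) = 342.1 Ω
Seg 3: A = π(d/2)² = π(6.6500e-04 m)² = 1.389e-06 m²
R_3 = (2.68×10^-8)(277)/(1.389e-06) = 5.343 Ω
R_total = R_1 + R_2 + R_3 = 350 Ω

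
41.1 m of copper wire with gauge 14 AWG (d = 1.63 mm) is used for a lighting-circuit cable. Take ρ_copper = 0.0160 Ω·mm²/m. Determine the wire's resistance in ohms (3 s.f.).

ρ = 0.0160 Ω·mm²/m = 1.60×10^-8 Ω·m
A = π(1.63/2 mm)² = π(8.1500e-04 m)² = 2.087e-06 m²
R = ρL/A = (1.60×10^-8)(41.1 m)/(2.087e-06 m²) = 0.315 Ω

0.315 Ω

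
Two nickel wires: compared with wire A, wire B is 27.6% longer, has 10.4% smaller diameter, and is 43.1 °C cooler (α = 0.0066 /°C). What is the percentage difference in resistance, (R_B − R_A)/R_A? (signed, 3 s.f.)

R ∝ ρL/d² with ρ ∝ (1+αΔT), so R_B/R_A = (1 + 27.6/100) × (1 − 10.4/100)⁻² × (1 − 0.0066×43.1)
= 1.276 × 1.246 × 0.7155 = 1.137
(R_B − R_A)/R_A = 1.137 − 1 = 13.7%

13.7%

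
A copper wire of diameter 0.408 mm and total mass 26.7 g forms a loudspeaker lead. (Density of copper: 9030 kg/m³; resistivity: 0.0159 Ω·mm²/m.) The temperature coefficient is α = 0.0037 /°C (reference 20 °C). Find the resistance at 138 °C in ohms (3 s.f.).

3.95 Ω

ρ = 0.0159 Ω·mm²/m = 1.59×10^-8 Ω·m
A = π(d/2)² = π(2.0400e-04 m)² = 1.3074e-07 m²
L = m/(density·A) = 0.0267/(9030×1.3074e-07) = 22.62 m
R = ρL/A = (1.59×10^-8)(22.62)/(1.3074e-07) = 2.75 Ω
R(138 °C) = 2.75 × (1 + 0.0037×118) = 3.95 Ω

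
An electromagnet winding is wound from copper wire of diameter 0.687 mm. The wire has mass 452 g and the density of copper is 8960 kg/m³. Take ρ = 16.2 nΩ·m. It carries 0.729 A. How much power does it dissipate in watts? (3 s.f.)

ρ = 16.2 nΩ·m = 1.62×10^-8 Ω·m
A = π(d/2)² = π(3.4350e-04 m)² = 3.7068e-07 m²
L = m/(density·A) = 0.452/(8960×3.7068e-07) = 136.1 m
R = ρL/A = (1.62×10^-8)(136.1)/(3.7068e-07) = 5.948 Ω
P = I²R = (0.729)² × 5.948 = 3.16 W

3.16 W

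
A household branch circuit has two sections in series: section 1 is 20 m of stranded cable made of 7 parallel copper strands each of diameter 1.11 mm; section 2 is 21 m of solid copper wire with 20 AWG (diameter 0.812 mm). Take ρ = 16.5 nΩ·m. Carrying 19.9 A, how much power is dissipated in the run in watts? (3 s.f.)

ρ = 16.5 nΩ·m = 1.65×10^-8 Ω·m
Section 1: A_strand = π(5.5500e-04)² = 9.677e-07 m²; R₁ = ρL/(N·A_s) = (1.65×10^-8)(20)/(7×9.677e-07) = 0.04872 Ω
Section 2: A = π(0.812/2 mm)² = π(4.0600e-04 m)² = 5.178e-07 m²
R₂ = (1.65×10^-8)(21)/(5.178e-07) = 0.6691 Ω
R = R₁ + R₂ = 0.7178 Ω
P = I²R = (19.9)² × 0.7178 = 284 W

284 W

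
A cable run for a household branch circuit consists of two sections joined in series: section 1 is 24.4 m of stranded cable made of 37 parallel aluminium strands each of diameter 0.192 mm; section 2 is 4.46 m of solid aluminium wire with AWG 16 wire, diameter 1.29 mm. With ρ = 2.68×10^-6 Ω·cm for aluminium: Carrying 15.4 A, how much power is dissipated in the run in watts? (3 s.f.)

ρ = 2.68×10^-6 Ω·cm = 2.68×10^-8 Ω·m
Section 1: A_strand = π(9.6000e-05)² = 2.895e-08 m²; R₁ = ρL/(N·A_s) = (2.68×10^-8)(24.4)/(37×2.895e-08) = 0.6104 Ω
Section 2: A = π(1.29/2 mm)² = π(6.4500e-04 m)² = 1.307e-06 m²
R₂ = (2.68×10^-8)(4.46)/(1.307e-06) = 0.09145 Ω
R = R₁ + R₂ = 0.7019 Ω
P = I²R = (15.4)² × 0.7019 = 166 W

166 W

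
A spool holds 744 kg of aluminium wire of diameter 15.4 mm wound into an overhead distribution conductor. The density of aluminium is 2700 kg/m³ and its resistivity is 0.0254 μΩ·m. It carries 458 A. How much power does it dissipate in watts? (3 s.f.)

ρ = 0.0254 μΩ·m = 2.54×10^-8 Ω·m
A = π(d/2)² = π(7.7000e-03 m)² = 1.8627e-04 m²
L = m/(density·A) = 744/(2700×1.8627e-04) = 1479 m
R = ρL/A = (2.54×10^-8)(1479)/(1.8627e-04) = 0.2017 Ω
P = I²R = (458)² × 0.2017 = 42300 W

42300 W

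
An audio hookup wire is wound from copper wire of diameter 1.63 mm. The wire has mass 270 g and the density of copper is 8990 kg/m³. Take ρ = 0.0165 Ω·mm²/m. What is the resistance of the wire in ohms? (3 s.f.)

0.114 Ω

ρ = 0.0165 Ω·mm²/m = 1.65×10^-8 Ω·m
A = π(d/2)² = π(8.1500e-04 m)² = 2.0867e-06 m²
L = m/(density·A) = 0.27/(8990×2.0867e-06) = 14.39 m
R = ρL/A = (1.65×10^-8)(14.39)/(2.0867e-06) = 0.114 Ω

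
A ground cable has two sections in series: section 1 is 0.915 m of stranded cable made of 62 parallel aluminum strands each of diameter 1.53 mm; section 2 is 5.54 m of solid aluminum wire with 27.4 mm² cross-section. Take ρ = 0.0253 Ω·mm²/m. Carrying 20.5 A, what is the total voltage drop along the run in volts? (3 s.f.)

ρ = 0.0253 Ω·mm²/m = 2.53×10^-8 Ω·m
Section 1: A_strand = π(7.6500e-04)² = 1.839e-06 m²; R₁ = ρL/(N·A_s) = (2.53×10^-8)(0.915)/(62×1.839e-06) = 2.031×10^-4 Ω
Section 2: A = 27.4 mm² = 2.740e-05 m²
R₂ = (2.53×10^-8)(5.54)/(2.740e-05) = 0.005115 Ω
R = R₁ + R₂ = 0.005318 Ω
V = IR = 20.5 × 0.005318 = 0.109 V

0.109 V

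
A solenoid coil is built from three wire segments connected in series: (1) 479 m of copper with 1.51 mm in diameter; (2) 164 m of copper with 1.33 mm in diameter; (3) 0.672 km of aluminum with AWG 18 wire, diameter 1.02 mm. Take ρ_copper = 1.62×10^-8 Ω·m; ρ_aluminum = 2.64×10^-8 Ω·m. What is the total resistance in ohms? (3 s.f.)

Seg 1: A = π(d/2)² = π(7.5500e-04 m)² = 1.791e-06 m²
R_1 = (1.62×10^-8)(479)/(1.791e-06) = 4.333 Ω
Seg 2: A = π(d/2)² = π(6.6500e-04 m)² = 1.389e-06 m²
R_2 = (1.62×10^-8)(164)/(1.389e-06) = 1.912 Ω
Seg 3: A = π(1.02/2 mm)² = π(5.1000e-04 m)² = 8.171e-07 m²
R_3 = (2.64×10^-8)(672)/(8.171e-07) = 21.71 Ω
R_total = R_1 + R_2 + R_3 = 28.0 Ω

28.0 Ω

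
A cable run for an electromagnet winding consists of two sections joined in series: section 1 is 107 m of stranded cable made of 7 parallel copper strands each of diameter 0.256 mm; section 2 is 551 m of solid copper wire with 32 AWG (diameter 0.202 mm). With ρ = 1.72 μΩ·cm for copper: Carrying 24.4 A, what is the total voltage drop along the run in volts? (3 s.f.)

ρ = 1.72 μΩ·cm = 1.72×10^-8 Ω·m
Section 1: A_strand = π(1.2800e-04)² = 5.147e-08 m²; R₁ = ρL/(N·A_s) = (1.72×10^-8)(107)/(7×5.147e-08) = 5.108 Ω
Section 2: A = π(0.202/2 mm)² = π(1.0100e-04 m)² = 3.205e-08 m²
R₂ = (1.72×10^-8)(551)/(3.205e-08) = 295.7 Ω
R = R₁ + R₂ = 300.8 Ω
V = IR = 24.4 × 300.8 = 7340 V

7340 V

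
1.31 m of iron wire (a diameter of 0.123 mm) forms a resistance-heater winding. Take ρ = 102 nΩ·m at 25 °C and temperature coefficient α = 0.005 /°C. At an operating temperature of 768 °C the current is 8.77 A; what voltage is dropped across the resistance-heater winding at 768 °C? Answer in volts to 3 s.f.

ρ = 102 nΩ·m = 1.02×10^-7 Ω·m
A = π(d/2)² = π(6.1500e-05 m)² = 1.188e-08 m²
R₍25₎ = ρL/A = (1.02×10^-7)(1.31)/(1.188e-08) = 11.25 Ω
R₍768₎ = R₍25₎(1 + αΔT) = 11.25 × (1 + 0.005×743) = 53.02 Ω
V = IR = 8.77 × 53.02 = 465 V

465 V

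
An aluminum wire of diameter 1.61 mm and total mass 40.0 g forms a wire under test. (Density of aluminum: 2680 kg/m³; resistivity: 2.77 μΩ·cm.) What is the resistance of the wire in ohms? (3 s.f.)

0.0998 Ω

ρ = 2.77 μΩ·cm = 2.77×10^-8 Ω·m
A = π(d/2)² = π(8.0500e-04 m)² = 2.0358e-06 m²
L = m/(density·A) = 0.04/(2680×2.0358e-06) = 7.331 m
R = ρL/A = (2.77×10^-8)(7.331)/(2.0358e-06) = 0.0998 Ω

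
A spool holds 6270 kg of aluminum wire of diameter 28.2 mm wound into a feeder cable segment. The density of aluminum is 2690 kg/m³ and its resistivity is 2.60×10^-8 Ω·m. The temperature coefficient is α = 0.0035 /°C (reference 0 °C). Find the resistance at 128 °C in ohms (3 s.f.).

A = π(d/2)² = π(1.4100e-02 m)² = 6.2458e-04 m²
L = m/(density·A) = 6270/(2690×6.2458e-04) = 3732 m
R = ρL/A = (2.60×10^-8)(3732)/(6.2458e-04) = 0.1554 Ω
R(128 °C) = 0.1554 × (1 + 0.0035×128) = 0.225 Ω

0.225 Ω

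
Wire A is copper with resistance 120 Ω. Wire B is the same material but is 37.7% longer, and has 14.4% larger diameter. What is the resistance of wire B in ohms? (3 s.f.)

R ∝ L/d², so R_B/R_A = (1 + 37.7/100) × (1 + 14.4/100)⁻²
= 1.377 × 0.7641 = 1.052
R_B = 1.052 × 120 = 126 Ω

126 Ω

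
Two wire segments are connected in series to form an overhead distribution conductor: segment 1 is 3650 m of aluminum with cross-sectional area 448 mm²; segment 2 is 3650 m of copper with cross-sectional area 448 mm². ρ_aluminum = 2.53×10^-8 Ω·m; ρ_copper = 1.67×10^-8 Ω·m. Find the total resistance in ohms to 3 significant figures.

Segment 1: A = 448 mm² = 4.480e-04 m²
R₁ = ρL/A = (2.53×10^-8)(3650)/(4.480e-04) = 0.2061 Ω
R₂ = (1.67×10^-8)(3650)/(4.480e-04) = 0.1361 Ω
R = R₁ + R₂ = 0.342 Ω

0.342 Ω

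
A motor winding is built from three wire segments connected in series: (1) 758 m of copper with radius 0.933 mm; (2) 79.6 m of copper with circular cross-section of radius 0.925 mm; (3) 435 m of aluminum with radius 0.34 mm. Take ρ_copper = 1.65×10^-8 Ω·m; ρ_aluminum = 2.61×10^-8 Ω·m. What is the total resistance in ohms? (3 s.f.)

Seg 1: A = πr² = π(9.3300e-04 m)² = 2.735e-06 m²
R_1 = (1.65×10^-8)(758)/(2.735e-06) = 4.573 Ω
Seg 2: A = πr² = π(9.2500e-04 m)² = 2.688e-06 m²
R_2 = (1.65×10^-8)(79.6)/(2.688e-06) = 0.4886 Ω
Seg 3: A = πr² = π(3.4000e-04 m)² = 3.632e-07 m²
R_3 = (2.61×10^-8)(435)/(3.632e-07) = 31.26 Ω
R_total = R_1 + R_2 + R_3 = 36.3 Ω

36.3 Ω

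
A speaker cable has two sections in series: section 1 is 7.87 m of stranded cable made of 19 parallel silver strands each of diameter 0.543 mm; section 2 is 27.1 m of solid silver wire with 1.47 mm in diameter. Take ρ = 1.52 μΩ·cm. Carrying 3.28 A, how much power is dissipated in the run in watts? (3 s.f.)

2.90 W

ρ = 1.52 μΩ·cm = 1.52×10^-8 Ω·m
Section 1: A_strand = π(2.7150e-04)² = 2.316e-07 m²; R₁ = ρL/(N·A_s) = (1.52×10^-8)(7.87)/(19×2.316e-07) = 0.02719 Ω
Section 2: A = π(d/2)² = π(7.3500e-04 m)² = 1.697e-06 m²
R₂ = (1.52×10^-8)(27.1)/(1.697e-06) = 0.2427 Ω
R = R₁ + R₂ = 0.2699 Ω
P = I²R = (3.28)² × 0.2699 = 2.90 W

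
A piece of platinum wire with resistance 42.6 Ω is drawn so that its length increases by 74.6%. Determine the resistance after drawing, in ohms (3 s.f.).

k = 1 + 74.6/100 = 1.746; volume constant ⇒ A' = A/k, so R' = k²R.
R' = 3.049 × 42.6 = 130 Ω

130 Ω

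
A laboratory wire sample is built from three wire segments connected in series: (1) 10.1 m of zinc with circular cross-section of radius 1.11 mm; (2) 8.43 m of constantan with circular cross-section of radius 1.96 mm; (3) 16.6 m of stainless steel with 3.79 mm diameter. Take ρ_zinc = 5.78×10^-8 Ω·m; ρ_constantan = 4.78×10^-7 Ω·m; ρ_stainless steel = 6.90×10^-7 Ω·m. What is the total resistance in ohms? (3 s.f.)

Seg 1: A = πr² = π(1.1100e-03 m)² = 3.871e-06 m²
R_1 = (5.78×10^-8)(10.1)/(3.871e-06) = 0.1508 Ω
Seg 2: A = πr² = π(1.9600e-03 m)² = 1.207e-05 m²
R_2 = (4.78×10^-7)(8.43)/(1.207e-05) = 0.3339 Ω
Seg 3: A = π(d/2)² = π(1.8950e-03 m)² = 1.128e-05 m²
R_3 = (6.90×10^-7)(16.6)/(1.128e-05) = 1.015 Ω
R_total = R_1 + R_2 + R_3 = 1.50 Ω

1.50 Ω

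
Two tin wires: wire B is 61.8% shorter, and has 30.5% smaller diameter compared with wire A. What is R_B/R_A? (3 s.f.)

0.791

R ∝ L/d², so R_B/R_A = (1 − 61.8/100) × (1 − 30.5/100)⁻²
= 0.382 × 2.07 = 0.791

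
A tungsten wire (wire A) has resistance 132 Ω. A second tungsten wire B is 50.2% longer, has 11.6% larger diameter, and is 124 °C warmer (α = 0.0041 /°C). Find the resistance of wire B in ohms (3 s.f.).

240 Ω

R ∝ ρL/d² with ρ ∝ (1+αΔT), so R_B/R_A = (1 + 50.2/100) × (1 + 11.6/100)⁻² × (1 + 0.0041×124)
= 1.502 × 0.8029 × 1.508 = 1.819
R_B = 1.819 × 132 = 240 Ω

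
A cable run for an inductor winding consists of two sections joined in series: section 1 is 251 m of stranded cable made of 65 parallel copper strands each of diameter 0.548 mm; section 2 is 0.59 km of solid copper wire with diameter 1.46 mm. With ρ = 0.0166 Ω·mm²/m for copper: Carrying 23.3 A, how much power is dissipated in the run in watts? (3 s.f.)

ρ = 0.0166 Ω·mm²/m = 1.66×10^-8 Ω·m
Section 1: A_strand = π(2.7400e-04)² = 2.359e-07 m²; R₁ = ρL/(N·A_s) = (1.66×10^-8)(251)/(65×2.359e-07) = 0.2718 Ω
Section 2: A = π(d/2)² = π(7.3000e-04 m)² = 1.674e-06 m²
R₂ = (1.66×10^-8)(590)/(1.674e-06) = 5.85 Ω
R = R₁ + R₂ = 6.122 Ω
P = I²R = (23.3)² × 6.122 = 3320 W

3320 W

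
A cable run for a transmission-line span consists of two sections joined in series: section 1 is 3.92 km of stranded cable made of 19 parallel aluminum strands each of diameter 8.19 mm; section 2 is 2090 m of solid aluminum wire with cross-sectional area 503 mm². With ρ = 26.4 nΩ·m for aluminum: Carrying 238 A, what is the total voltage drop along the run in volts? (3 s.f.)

50.7 V

ρ = 26.4 nΩ·m = 2.64×10^-8 Ω·m
Section 1: A_strand = π(4.0950e-03)² = 5.268e-05 m²; R₁ = ρL/(N·A_s) = (2.64×10^-8)(3920)/(19×5.268e-05) = 0.1034 Ω
Section 2: A = 503 mm² = 5.030e-04 m²
R₂ = (2.64×10^-8)(2090)/(5.030e-04) = 0.1097 Ω
R = R₁ + R₂ = 0.2131 Ω
V = IR = 238 × 0.2131 = 50.7 V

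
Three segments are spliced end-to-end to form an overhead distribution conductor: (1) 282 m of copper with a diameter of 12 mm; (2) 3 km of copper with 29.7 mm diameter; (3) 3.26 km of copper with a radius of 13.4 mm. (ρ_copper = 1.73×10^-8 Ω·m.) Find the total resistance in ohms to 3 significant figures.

Seg 1: A = π(d/2)² = π(6.0000e-03 m)² = 1.131e-04 m²
R_1 = (1.73×10^-8)(282)/(1.131e-04) = 0.04314 Ω
Seg 2: A = π(d/2)² = π(1.4850e-02 m)² = 6.928e-04 m²
R_2 = (1.73×10^-8)(3000)/(6.928e-04) = 0.07491 Ω
Seg 3: A = πr² = π(1.3400e-02 m)² = 5.641e-04 m²
R_3 = (1.73×10^-8)(3260)/(5.641e-04) = 0.09998 Ω
R_total = R_1 + R_2 + R_3 = 0.218 Ω

0.218 Ω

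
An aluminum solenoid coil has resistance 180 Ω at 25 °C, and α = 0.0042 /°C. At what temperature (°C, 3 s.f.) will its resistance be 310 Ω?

197 °C

R = R₀(1 + α(T − T₀)) ⇒ T = T₀ + (R/R₀ − 1)/α
T = 25 + (310/180 − 1)/0.0042 = 25 + (0.7222)/0.0042 = 197 °C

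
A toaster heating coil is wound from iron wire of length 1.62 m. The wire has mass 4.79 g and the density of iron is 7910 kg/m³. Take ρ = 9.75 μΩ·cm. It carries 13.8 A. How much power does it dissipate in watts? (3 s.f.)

80.5 W

ρ = 9.75 μΩ·cm = 9.75×10^-8 Ω·m
A = m/(density·L) = 0.00479/(7910×1.62) = 3.7380e-07 m²
R = ρL/A = (9.75×10^-8)(1.62)/(3.7380e-07) = 0.4225 Ω
P = I²R = (13.8)² × 0.4225 = 80.5 W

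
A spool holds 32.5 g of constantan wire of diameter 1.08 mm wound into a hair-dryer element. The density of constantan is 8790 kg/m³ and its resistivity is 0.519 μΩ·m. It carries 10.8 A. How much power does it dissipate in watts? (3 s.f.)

267 W

ρ = 0.519 μΩ·m = 5.19×10^-7 Ω·m
A = π(d/2)² = π(5.4000e-04 m)² = 9.1609e-07 m²
L = m/(density·A) = 0.0325/(8790×9.1609e-07) = 4.036 m
R = ρL/A = (5.19×10^-7)(4.036)/(9.1609e-07) = 2.287 Ω
P = I²R = (10.8)² × 2.287 = 267 W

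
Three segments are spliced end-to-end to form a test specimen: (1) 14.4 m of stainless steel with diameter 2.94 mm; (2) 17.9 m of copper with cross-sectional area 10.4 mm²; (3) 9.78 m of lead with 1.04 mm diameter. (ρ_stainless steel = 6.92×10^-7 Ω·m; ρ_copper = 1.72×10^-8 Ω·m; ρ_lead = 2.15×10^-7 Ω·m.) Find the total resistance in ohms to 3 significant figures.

3.97 Ω

Seg 1: A = π(d/2)² = π(1.4700e-03 m)² = 6.789e-06 m²
R_1 = (6.92×10^-7)(14.4)/(6.789e-06) = 1.468 Ω
Seg 2: A = 10.4 mm² = 1.040e-05 m²
R_2 = (1.72×10^-8)(17.9)/(1.040e-05) = 0.0296 Ω
Seg 3: A = π(d/2)² = π(5.2000e-04 m)² = 8.495e-07 m²
R_3 = (2.15×10^-7)(9.78)/(8.495e-07) = 2.475 Ω
R_total = R_1 + R_2 + R_3 = 3.97 Ω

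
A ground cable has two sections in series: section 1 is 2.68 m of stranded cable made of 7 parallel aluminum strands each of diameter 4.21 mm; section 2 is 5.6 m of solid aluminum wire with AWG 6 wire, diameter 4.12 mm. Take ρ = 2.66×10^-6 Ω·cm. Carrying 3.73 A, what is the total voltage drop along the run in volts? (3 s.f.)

0.0444 V

ρ = 2.66×10^-6 Ω·cm = 2.66×10^-8 Ω·m
Section 1: A_strand = π(2.1050e-03)² = 1.392e-05 m²; R₁ = ρL/(N·A_s) = (2.66×10^-8)(2.68)/(7×1.392e-05) = 7.316×10^-4 Ω
Section 2: A = π(4.12/2 mm)² = π(2.0600e-03 m)² = 1.333e-05 m²
R₂ = (2.66×10^-8)(5.6)/(1.333e-05) = 0.01117 Ω
R = R₁ + R₂ = 0.0119 Ω
V = IR = 3.73 × 0.0119 = 0.0444 V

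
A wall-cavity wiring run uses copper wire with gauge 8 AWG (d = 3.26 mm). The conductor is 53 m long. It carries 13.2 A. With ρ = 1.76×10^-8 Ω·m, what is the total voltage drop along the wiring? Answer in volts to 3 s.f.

1.48 V

A = π(3.26/2 mm)² = π(1.6300e-03 m)² = 8.347e-06 m²
R = ρL/A = (1.76×10^-8)(53)/(8.347e-06) = 0.1118 Ω
V = IR = 13.2 × 0.1118 = 1.48 V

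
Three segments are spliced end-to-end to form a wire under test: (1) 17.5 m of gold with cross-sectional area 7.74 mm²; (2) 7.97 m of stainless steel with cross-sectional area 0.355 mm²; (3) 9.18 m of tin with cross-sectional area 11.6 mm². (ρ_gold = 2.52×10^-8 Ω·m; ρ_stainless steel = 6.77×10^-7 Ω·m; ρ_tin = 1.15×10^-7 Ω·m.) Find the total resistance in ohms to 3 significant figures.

Seg 1: A = 7.74 mm² = 7.740e-06 m²
R_1 = (2.52×10^-8)(17.5)/(7.740e-06) = 0.05698 Ω
Seg 2: A = 0.355 mm² = 3.550e-07 m²
R_2 = (6.77×10^-7)(7.97)/(3.550e-07) = 15.2 Ω
Seg 3: A = 11.6 mm² = 1.160e-05 m²
R_3 = (1.15×10^-7)(9.18)/(1.160e-05) = 0.09101 Ω
R_total = R_1 + R_2 + R_3 = 15.3 Ω

15.3 Ω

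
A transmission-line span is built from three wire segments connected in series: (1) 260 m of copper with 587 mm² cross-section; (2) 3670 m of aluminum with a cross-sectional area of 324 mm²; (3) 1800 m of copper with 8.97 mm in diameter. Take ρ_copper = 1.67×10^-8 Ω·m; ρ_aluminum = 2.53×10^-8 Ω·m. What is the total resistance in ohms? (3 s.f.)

0.770 Ω

Seg 1: A = 587 mm² = 5.870e-04 m²
R_1 = (1.67×10^-8)(260)/(5.870e-04) = 0.007397 Ω
Seg 2: A = 324 mm² = 3.240e-04 m²
R_2 = (2.53×10^-8)(3670)/(3.240e-04) = 0.2866 Ω
Seg 3: A = π(d/2)² = π(4.4850e-03 m)² = 6.319e-05 m²
R_3 = (1.67×10^-8)(1800)/(6.319e-05) = 0.4757 Ω
R_total = R_1 + R_2 + R_3 = 0.770 Ω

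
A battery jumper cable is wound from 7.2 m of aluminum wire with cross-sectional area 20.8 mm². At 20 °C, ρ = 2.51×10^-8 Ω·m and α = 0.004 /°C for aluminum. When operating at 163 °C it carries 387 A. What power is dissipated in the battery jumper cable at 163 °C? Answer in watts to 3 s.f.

A = 20.8 mm² = 2.080e-05 m²
R₍20₎ = ρL/A = (2.51×10^-8)(7.2)/(2.080e-05) = 0.008688 Ω
R₍163₎ = R₍20₎(1 + αΔT) = 0.008688 × (1 + 0.004×143) = 0.01366 Ω
P = I²R = (387)² × 0.01366 = 2050 W

2050 W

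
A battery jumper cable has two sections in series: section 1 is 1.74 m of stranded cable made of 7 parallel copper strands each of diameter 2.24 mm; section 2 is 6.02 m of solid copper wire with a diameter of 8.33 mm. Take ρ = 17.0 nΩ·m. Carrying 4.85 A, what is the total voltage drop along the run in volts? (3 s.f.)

ρ = 17.0 nΩ·m = 1.70×10^-8 Ω·m
Section 1: A_strand = π(1.1200e-03)² = 3.941e-06 m²; R₁ = ρL/(N·A_s) = (1.70×10^-8)(1.74)/(7×3.941e-06) = 0.001072 Ω
Section 2: A = π(d/2)² = π(4.1650e-03 m)² = 5.450e-05 m²
R₂ = (1.70×10^-8)(6.02)/(5.450e-05) = 0.001878 Ω
R = R₁ + R₂ = 0.00295 Ω
V = IR = 4.85 × 0.00295 = 0.0143 V

0.0143 V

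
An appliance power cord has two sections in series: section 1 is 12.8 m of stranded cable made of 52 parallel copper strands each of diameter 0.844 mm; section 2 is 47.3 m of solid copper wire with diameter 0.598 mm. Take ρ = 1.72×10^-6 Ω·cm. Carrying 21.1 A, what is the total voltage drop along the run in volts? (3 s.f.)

61.3 V

ρ = 1.72×10^-6 Ω·cm = 1.72×10^-8 Ω·m
Section 1: A_strand = π(4.2200e-04)² = 5.595e-07 m²; R₁ = ρL/(N·A_s) = (1.72×10^-8)(12.8)/(52×5.595e-07) = 0.007568 Ω
Section 2: A = π(d/2)² = π(2.9900e-04 m)² = 2.809e-07 m²
R₂ = (1.72×10^-8)(47.3)/(2.809e-07) = 2.897 Ω
R = R₁ + R₂ = 2.904 Ω
V = IR = 21.1 × 2.904 = 61.3 V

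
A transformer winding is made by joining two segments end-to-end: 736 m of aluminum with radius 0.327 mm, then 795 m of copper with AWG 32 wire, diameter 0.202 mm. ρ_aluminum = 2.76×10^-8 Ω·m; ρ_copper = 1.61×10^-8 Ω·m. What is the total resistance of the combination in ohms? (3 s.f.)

460 Ω

Segment 1: A = πr² = π(3.2700e-04 m)² = 3.359e-07 m²
R₁ = ρL/A = (2.76×10^-8)(736)/(3.359e-07) = 60.47 Ω
Segment 2: A = π(0.202/2 mm)² = π(1.0100e-04 m)² = 3.205e-08 m²
R₂ = (1.61×10^-8)(795)/(3.205e-08) = 399.4 Ω
R = R₁ + R₂ = 460 Ω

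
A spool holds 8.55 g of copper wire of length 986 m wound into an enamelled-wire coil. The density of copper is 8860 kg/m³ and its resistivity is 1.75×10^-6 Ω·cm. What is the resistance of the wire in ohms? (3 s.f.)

ρ = 1.75×10^-6 Ω·cm = 1.75×10^-8 Ω·m
A = m/(density·L) = 0.00855/(8860×986) = 9.7871e-10 m²
R = ρL/A = (1.75×10^-8)(986)/(9.7871e-10) = 17600 Ω

17600 Ω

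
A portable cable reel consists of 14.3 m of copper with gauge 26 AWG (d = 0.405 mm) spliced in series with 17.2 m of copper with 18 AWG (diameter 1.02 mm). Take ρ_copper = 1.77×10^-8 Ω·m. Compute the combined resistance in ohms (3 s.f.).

Segment 1: A = π(0.405/2 mm)² = π(2.0250e-04 m)² = 1.288e-07 m²
R₁ = ρL/A = (1.77×10^-8)(14.3)/(1.288e-07) = 1.965 Ω
Segment 2: A = π(1.02/2 mm)² = π(5.1000e-04 m)² = 8.171e-07 m²
R₂ = (1.77×10^-8)(17.2)/(8.171e-07) = 0.3726 Ω
R = R₁ + R₂ = 2.34 Ω

2.34 Ω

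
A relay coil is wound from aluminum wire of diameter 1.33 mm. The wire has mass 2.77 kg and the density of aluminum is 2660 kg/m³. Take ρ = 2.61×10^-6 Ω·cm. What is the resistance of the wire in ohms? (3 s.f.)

14.1 Ω

ρ = 2.61×10^-6 Ω·cm = 2.61×10^-8 Ω·m
A = π(d/2)² = π(6.6500e-04 m)² = 1.3893e-06 m²
L = m/(density·A) = 2.77/(2660×1.3893e-06) = 749.6 m
R = ρL/A = (2.61×10^-8)(749.6)/(1.3893e-06) = 14.1 Ω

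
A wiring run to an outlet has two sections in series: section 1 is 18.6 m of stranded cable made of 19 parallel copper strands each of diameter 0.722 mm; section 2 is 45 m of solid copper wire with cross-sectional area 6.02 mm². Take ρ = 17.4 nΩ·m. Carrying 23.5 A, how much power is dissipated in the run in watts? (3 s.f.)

ρ = 17.4 nΩ·m = 1.74×10^-8 Ω·m
Section 1: A_strand = π(3.6100e-04)² = 4.094e-07 m²; R₁ = ρL/(N·A_s) = (1.74×10^-8)(18.6)/(19×4.094e-07) = 0.0416 Ω
Section 2: A = 6.02 mm² = 6.020e-06 m²
R₂ = (1.74×10^-8)(45)/(6.020e-06) = 0.1301 Ω
R = R₁ + R₂ = 0.1717 Ω
P = I²R = (23.5)² × 0.1717 = 94.8 W

94.8 W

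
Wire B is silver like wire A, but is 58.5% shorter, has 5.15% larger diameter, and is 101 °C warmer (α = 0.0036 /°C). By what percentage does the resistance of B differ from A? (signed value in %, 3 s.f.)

-48.8%

R ∝ ρL/d² with ρ ∝ (1+αΔT), so R_B/R_A = (1 − 58.5/100) × (1 + 5.15/100)⁻² × (1 + 0.0036×101)
= 0.415 × 0.9044 × 1.364 = 0.5118
(R_B − R_A)/R_A = 0.5118 − 1 = -48.8%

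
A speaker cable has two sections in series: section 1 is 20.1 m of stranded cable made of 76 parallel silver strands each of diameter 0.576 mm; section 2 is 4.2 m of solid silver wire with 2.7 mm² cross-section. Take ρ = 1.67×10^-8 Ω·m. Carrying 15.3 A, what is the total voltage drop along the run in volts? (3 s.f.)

Section 1: A_strand = π(2.8800e-04)² = 2.606e-07 m²; R₁ = ρL/(N·A_s) = (1.67×10^-8)(20.1)/(76×2.606e-07) = 0.01695 Ω
Section 2: A = 2.7 mm² = 2.700e-06 m²
R₂ = (1.67×10^-8)(4.2)/(2.700e-06) = 0.02598 Ω
R = R₁ + R₂ = 0.04293 Ω
V = IR = 15.3 × 0.04293 = 0.657 V

0.657 V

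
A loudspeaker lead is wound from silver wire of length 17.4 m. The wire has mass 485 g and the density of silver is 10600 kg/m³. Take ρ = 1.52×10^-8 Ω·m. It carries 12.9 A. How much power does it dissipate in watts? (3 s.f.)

16.7 W

A = m/(density·L) = 0.485/(10600×17.4) = 2.6296e-06 m²
R = ρL/A = (1.52×10^-8)(17.4)/(2.6296e-06) = 0.1006 Ω
P = I²R = (12.9)² × 0.1006 = 16.7 W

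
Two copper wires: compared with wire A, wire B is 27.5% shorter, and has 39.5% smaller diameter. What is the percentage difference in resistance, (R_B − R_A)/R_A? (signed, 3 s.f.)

R ∝ L/d², so R_B/R_A = (1 − 27.5/100) × (1 − 39.5/100)⁻²
= 0.725 × 2.732 = 1.981
(R_B − R_A)/R_A = 1.981 − 1 = 98.1%

98.1%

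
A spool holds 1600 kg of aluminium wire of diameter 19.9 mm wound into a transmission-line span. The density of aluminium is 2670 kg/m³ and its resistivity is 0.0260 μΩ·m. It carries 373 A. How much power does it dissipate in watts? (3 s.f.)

ρ = 0.0260 μΩ·m = 2.60×10^-8 Ω·m
A = π(d/2)² = π(9.9500e-03 m)² = 3.1103e-04 m²
L = m/(density·A) = 1600/(2670×3.1103e-04) = 1927 m
R = ρL/A = (2.60×10^-8)(1927)/(3.1103e-04) = 0.1611 Ω
P = I²R = (373)² × 0.1611 = 22400 W

22400 W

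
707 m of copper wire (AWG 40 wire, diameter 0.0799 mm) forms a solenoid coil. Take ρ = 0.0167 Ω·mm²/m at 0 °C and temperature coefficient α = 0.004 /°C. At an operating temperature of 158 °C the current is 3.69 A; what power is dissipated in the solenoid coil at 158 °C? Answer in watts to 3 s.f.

ρ = 0.0167 Ω·mm²/m = 1.67×10^-8 Ω·m
A = π(0.0799/2 mm)² = π(3.9950e-05 m)² = 5.014e-09 m²
R₍0₎ = ρL/A = (1.67×10^-8)(707)/(5.014e-09) = 2355 Ω
R₍158₎ = R₍0₎(1 + αΔT) = 2355 × (1 + 0.004×158) = 3843 Ω
P = I²R = (3.69)² × 3843 = 52300 W

52300 W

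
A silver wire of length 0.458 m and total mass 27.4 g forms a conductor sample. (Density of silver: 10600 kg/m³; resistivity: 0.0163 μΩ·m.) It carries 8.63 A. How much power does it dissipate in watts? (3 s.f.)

0.0985 W

ρ = 0.0163 μΩ·m = 1.63×10^-8 Ω·m
A = m/(density·L) = 0.0274/(10600×0.458) = 5.6439e-06 m²
R = ρL/A = (1.63×10^-8)(0.458)/(5.6439e-06) = 0.001323 Ω
P = I²R = (8.63)² × 0.001323 = 0.0985 W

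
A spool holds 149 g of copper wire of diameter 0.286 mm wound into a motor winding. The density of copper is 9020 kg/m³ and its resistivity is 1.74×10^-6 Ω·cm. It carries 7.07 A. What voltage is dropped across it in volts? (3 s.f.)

ρ = 1.74×10^-6 Ω·cm = 1.74×10^-8 Ω·m
A = π(d/2)² = π(1.4300e-04 m)² = 6.4242e-08 m²
L = m/(density·A) = 0.149/(9020×6.4242e-08) = 257.1 m
R = ρL/A = (1.74×10^-8)(257.1)/(6.4242e-08) = 69.64 Ω
V = IR = 7.07 × 69.64 = 492 V

492 V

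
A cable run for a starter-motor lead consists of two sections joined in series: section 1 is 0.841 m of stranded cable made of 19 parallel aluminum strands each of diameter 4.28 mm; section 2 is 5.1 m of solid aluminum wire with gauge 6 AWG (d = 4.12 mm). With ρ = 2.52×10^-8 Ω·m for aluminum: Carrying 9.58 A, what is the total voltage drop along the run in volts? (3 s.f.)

0.0931 V

Section 1: A_strand = π(2.1400e-03)² = 1.439e-05 m²; R₁ = ρL/(N·A_s) = (2.52×10^-8)(0.841)/(19×1.439e-05) = 7.753×10^-5 Ω
Section 2: A = π(4.12/2 mm)² = π(2.0600e-03 m)² = 1.333e-05 m²
R₂ = (2.52×10^-8)(5.1)/(1.333e-05) = 0.00964 Ω
R = R₁ + R₂ = 0.009718 Ω
V = IR = 9.58 × 0.009718 = 0.0931 V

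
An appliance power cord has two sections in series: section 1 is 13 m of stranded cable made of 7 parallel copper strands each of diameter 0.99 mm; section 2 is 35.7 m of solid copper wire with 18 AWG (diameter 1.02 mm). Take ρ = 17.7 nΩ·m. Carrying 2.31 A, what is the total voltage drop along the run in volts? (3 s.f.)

ρ = 17.7 nΩ·m = 1.77×10^-8 Ω·m
Section 1: A_strand = π(4.9500e-04)² = 7.698e-07 m²; R₁ = ρL/(N·A_s) = (1.77×10^-8)(13)/(7×7.698e-07) = 0.0427 Ω
Section 2: A = π(1.02/2 mm)² = π(5.1000e-04 m)² = 8.171e-07 m²
R₂ = (1.77×10^-8)(35.7)/(8.171e-07) = 0.7733 Ω
R = R₁ + R₂ = 0.816 Ω
V = IR = 2.31 × 0.816 = 1.88 V

1.88 V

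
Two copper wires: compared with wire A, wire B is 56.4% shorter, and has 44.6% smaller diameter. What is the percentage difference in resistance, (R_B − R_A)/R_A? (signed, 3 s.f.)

R ∝ L/d², so R_B/R_A = (1 − 56.4/100) × (1 − 44.6/100)⁻²
= 0.436 × 3.258 = 1.421
(R_B − R_A)/R_A = 1.421 − 1 = 42.1%

42.1%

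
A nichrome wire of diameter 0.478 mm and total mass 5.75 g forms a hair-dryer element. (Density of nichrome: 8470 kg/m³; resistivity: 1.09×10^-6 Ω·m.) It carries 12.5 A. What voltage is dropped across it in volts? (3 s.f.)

287 V

A = π(d/2)² = π(2.3900e-04 m)² = 1.7945e-07 m²
L = m/(density·A) = 0.00575/(8470×1.7945e-07) = 3.783 m
R = ρL/A = (1.09×10^-6)(3.783)/(1.7945e-07) = 22.98 Ω
V = IR = 12.5 × 22.98 = 287 V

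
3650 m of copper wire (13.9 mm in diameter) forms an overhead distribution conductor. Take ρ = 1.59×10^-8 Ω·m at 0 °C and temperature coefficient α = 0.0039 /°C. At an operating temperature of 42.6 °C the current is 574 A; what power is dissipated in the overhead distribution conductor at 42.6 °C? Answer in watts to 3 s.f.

1.47×10^5 W

A = π(d/2)² = π(6.9500e-03 m)² = 1.517e-04 m²
R₍0₎ = ρL/A = (1.59×10^-8)(3650)/(1.517e-04) = 0.3824 Ω
R₍42.6₎ = R₍0₎(1 + αΔT) = 0.3824 × (1 + 0.0039×42.6) = 0.446 Ω
P = I²R = (574)² × 0.446 = 1.47×10^5 W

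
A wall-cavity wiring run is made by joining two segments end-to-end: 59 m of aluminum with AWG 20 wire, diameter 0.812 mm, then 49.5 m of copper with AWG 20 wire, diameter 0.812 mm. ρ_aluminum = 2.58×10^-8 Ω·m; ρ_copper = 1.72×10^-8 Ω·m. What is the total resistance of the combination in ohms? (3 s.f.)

4.58 Ω

Segment 1: A = π(0.812/2 mm)² = π(4.0600e-04 m)² = 5.178e-07 m²
R₁ = ρL/A = (2.58×10^-8)(59)/(5.178e-07) = 2.939 Ω
R₂ = (1.72×10^-8)(49.5)/(5.178e-07) = 1.644 Ω
R = R₁ + R₂ = 4.58 Ω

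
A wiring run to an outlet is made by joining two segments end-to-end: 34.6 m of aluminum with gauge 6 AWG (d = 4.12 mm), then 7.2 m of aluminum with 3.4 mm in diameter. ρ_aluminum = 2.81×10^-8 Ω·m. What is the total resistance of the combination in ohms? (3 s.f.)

0.0952 Ω

Segment 1: A = π(4.12/2 mm)² = π(2.0600e-03 m)² = 1.333e-05 m²
R₁ = ρL/A = (2.81×10^-8)(34.6)/(1.333e-05) = 0.07293 Ω
Segment 2: A = π(d/2)² = π(1.7000e-03 m)² = 9.079e-06 m²
R₂ = (2.81×10^-8)(7.2)/(9.079e-06) = 0.02228 Ω
R = R₁ + R₂ = 0.0952 Ω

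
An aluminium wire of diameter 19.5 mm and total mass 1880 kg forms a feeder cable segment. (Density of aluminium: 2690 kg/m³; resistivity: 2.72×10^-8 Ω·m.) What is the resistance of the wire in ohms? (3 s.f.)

0.213 Ω

A = π(d/2)² = π(9.7500e-03 m)² = 2.9865e-04 m²
L = m/(density·A) = 1880/(2690×2.9865e-04) = 2340 m
R = ρL/A = (2.72×10^-8)(2340)/(2.9865e-04) = 0.213 Ω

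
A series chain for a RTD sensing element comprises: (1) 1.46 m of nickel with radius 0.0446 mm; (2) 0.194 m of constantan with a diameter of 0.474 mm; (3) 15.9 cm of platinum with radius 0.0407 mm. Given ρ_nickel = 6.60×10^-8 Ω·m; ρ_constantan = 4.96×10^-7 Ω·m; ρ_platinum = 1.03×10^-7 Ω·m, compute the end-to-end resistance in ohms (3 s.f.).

19.1 Ω

Seg 1: A = πr² = π(4.4600e-05 m)² = 6.249e-09 m²
R_1 = (6.60×10^-8)(1.46)/(6.249e-09) = 15.42 Ω
Seg 2: A = π(d/2)² = π(2.3700e-04 m)² = 1.765e-07 m²
R_2 = (4.96×10^-7)(0.194)/(1.765e-07) = 0.5453 Ω
Seg 3: A = πr² = π(4.0700e-05 m)² = 5.204e-09 m²
R_3 = (1.03×10^-7)(0.159)/(5.204e-09) = 3.147 Ω
R_total = R_1 + R_2 + R_3 = 19.1 Ω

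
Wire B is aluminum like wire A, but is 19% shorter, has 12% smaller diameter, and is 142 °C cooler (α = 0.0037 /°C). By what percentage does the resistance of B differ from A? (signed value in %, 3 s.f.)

R ∝ ρL/d² with ρ ∝ (1+αΔT), so R_B/R_A = (1 − 19/100) × (1 − 12/100)⁻² × (1 − 0.0037×142)
= 0.81 × 1.291 × 0.4746 = 0.4964
(R_B − R_A)/R_A = 0.4964 − 1 = -50.4%

-50.4%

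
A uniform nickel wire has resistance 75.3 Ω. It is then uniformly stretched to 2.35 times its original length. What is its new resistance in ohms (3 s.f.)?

Volume constant ⇒ A' = A/k with k = 2.35. R' = ρ(kL)/(A/k) = k²R.
R' = 5.523 × 75.3 = 416 Ω

416 Ω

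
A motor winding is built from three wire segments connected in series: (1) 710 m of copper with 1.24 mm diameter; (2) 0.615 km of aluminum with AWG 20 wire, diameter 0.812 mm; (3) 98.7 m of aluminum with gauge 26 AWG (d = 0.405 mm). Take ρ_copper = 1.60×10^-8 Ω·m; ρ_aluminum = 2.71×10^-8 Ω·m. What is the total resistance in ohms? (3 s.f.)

Seg 1: A = π(d/2)² = π(6.2000e-04 m)² = 1.208e-06 m²
R_1 = (1.60×10^-8)(710)/(1.208e-06) = 9.407 Ω
Seg 2: A = π(0.812/2 mm)² = π(4.0600e-04 m)² = 5.178e-07 m²
R_2 = (2.71×10^-8)(615)/(5.178e-07) = 32.18 Ω
Seg 3: A = π(0.405/2 mm)² = π(2.0250e-04 m)² = 1.288e-07 m²
R_3 = (2.71×10^-8)(98.7)/(1.288e-07) = 20.76 Ω
R_total = R_1 + R_2 + R_3 = 62.4 Ω

62.4 Ω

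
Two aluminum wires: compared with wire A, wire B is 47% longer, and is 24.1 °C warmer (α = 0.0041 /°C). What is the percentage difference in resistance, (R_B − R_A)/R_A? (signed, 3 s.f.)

R ∝ ρL/d² with ρ ∝ (1+αΔT), so R_B/R_A = (1 + 47/100) × (1 + 0.0041×24.1)
= 1.47 × 1.099 = 1.615
(R_B − R_A)/R_A = 1.615 − 1 = 61.5%

61.5%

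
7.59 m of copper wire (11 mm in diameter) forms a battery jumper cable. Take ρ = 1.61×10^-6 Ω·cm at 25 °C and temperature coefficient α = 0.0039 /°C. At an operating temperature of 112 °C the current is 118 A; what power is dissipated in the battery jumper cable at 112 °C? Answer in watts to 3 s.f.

ρ = 1.61×10^-6 Ω·cm = 1.61×10^-8 Ω·m
A = π(d/2)² = π(5.5000e-03 m)² = 9.503e-05 m²
R₍25₎ = ρL/A = (1.61×10^-8)(7.59)/(9.503e-05) = 0.001286 Ω
R₍112₎ = R₍25₎(1 + αΔT) = 0.001286 × (1 + 0.0039×87) = 0.001722 Ω
P = I²R = (118)² × 0.001722 = 24.0 W

24.0 W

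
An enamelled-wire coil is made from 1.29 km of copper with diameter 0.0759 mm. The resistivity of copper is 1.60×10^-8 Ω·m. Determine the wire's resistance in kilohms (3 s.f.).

A = π(d/2)² = π(3.7950e-05 m)² = 4.525e-09 m²
R = ρL/A = (1.60×10^-8)(1290 m)/(4.525e-09 m²) = 4.56 kΩ

4.56 kΩ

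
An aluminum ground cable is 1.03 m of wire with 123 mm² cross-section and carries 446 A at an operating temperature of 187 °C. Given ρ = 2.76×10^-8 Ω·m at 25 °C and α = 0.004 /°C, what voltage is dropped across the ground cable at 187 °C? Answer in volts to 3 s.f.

0.170 V

A = 123 mm² = 1.230e-04 m²
R₍25₎ = ρL/A = (2.76×10^-8)(1.03)/(1.230e-04) = 2.311×10^-4 Ω
R₍187₎ = R₍25₎(1 + αΔT) = 2.311×10^-4 × (1 + 0.004×162) = 3.809×10^-4 Ω
V = IR = 446 × 3.809×10^-4 = 0.170 V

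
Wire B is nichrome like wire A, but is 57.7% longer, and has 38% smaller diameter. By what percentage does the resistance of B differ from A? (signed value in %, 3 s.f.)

310%

R ∝ L/d², so R_B/R_A = (1 + 57.7/100) × (1 − 38/100)⁻²
= 1.577 × 2.602 = 4.103
(R_B − R_A)/R_A = 4.103 − 1 = 310%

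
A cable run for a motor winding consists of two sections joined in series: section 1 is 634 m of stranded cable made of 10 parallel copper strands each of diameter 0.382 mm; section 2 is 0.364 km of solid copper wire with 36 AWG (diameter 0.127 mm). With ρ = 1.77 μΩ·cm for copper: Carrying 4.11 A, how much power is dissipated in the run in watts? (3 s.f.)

ρ = 1.77 μΩ·cm = 1.77×10^-8 Ω·m
Section 1: A_strand = π(1.9100e-04)² = 1.146e-07 m²; R₁ = ρL/(N·A_s) = (1.77×10^-8)(634)/(10×1.146e-07) = 9.791 Ω
Section 2: A = π(0.127/2 mm)² = π(6.3500e-05 m)² = 1.267e-08 m²
R₂ = (1.77×10^-8)(364)/(1.267e-08) = 508.6 Ω
R = R₁ + R₂ = 518.4 Ω
P = I²R = (4.11)² × 518.4 = 8760 W

8760 W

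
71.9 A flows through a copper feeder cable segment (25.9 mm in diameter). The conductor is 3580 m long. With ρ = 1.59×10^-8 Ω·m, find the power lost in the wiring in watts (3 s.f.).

A = π(d/2)² = π(1.2950e-02 m)² = 5.269e-04 m²
R = ρL/A = (1.59×10^-8)(3580)/(5.269e-04) = 0.108 Ω
P = I²R = (71.9)² × 0.108 = 559 W

559 W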